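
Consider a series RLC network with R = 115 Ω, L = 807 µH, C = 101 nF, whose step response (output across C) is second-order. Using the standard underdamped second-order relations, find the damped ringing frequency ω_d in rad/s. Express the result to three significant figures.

For a series RLC circuit (capacitor voltage as output), ω_n = 1/√(LC) = 1/√(807 µH · 101 nF) = 111000 rad/s.
ζ = (R/2)·√(C/L) = (115/2)·√(101 nF/807 µH) = 0.643.
The damped frequency ω_d = ω_n√(1−ζ²) = 84800 rad/s.

ω_d ≈ 84800 rad/s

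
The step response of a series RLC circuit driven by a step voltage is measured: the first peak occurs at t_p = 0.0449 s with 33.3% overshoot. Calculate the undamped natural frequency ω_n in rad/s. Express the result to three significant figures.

ζ from %OS: ζ = |ln 0.333|/√(π²+ln²0.333) = 0.330.
From t_p = π/ω_d, ω_d = π/0.0449 = 70.0 rad/s, so ω_n = ω_d/√(1−ζ²) = 74.1 rad/s.

ω_n ≈ 74.1 rad/s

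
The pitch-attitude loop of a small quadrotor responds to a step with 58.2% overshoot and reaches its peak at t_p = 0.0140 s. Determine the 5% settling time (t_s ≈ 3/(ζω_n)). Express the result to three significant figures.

t_s ≈ 0.0776 s

ζ from %OS: ζ = |ln 0.582|/√(π²+ln²0.582) = 0.170.
t_p = π/ω_d ⇒ ω_d = 224 rad/s; then ω_n = ω_d/√(1−ζ²) = 228 rad/s.
t_s ≈ 3/(ζω_n) = 3/(0.170·228) = 0.0776 s.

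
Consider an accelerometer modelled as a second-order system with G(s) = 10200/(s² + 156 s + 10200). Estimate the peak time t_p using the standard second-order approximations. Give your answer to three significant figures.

Comparing the denominator to s² + 2ζω_n s + ω_n²: ω_n = √10200 = 101 rad/s, and 2ζω_n = 156 so ζ = 156/(2·101) = 0.772.
ω_d = ω_n√(1−ζ²) = 64.2 rad/s. Then t_p = π/ω_d = 0.0490 s.

t_p ≈ 0.0490 s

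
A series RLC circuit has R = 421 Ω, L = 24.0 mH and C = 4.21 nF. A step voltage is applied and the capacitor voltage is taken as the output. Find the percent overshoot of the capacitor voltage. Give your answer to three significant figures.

For a series RLC circuit (capacitor voltage as output), ω_n = 1/√(LC) = 1/√(24.0 mH · 4.21 nF) = 99500 rad/s.
ζ = (R/2)·√(C/L) = (421/2)·√(4.21 nF/24.0 mH) = 0.0882.
%OS = 100·exp(−πζ/√(1−ζ²)) = 75.7%.

%OS ≈ 75.7%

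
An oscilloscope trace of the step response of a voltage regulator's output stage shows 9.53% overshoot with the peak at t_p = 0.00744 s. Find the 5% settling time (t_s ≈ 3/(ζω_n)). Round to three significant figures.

t_s ≈ 0.00949 s

The overshoot fixes ζ = −ln(OS)/√(π²+ln²(OS)) = 0.599.
t_p = π/ω_d ⇒ ω_d = 422 rad/s; then ω_n = ω_d/√(1−ζ²) = 527 rad/s.
t_s ≈ 3/(ζω_n) = 3/(0.599·527) = 0.00949 s.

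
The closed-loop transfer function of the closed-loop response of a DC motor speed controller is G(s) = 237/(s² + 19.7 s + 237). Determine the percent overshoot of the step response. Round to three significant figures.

ω_n = √237 = 15.4 rad/s; ζ = 19.7/(2·15.4) = 0.640.
Overshoot: exp(−π·0.640/√(1−0.640²)) = 0.0731, i.e. 7.31%.

%OS ≈ 7.31%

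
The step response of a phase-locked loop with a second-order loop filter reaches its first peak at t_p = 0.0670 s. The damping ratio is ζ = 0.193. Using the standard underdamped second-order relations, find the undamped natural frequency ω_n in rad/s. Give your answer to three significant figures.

ω_n ≈ 47.8 rad/s

Peak time t_p = π/ω_d, so ω_d = π/t_p = π/0.0670 = 46.9 rad/s.
ω_n = ω_d/√(1−ζ²) = 46.9/√0.963 = 47.8 rad/s.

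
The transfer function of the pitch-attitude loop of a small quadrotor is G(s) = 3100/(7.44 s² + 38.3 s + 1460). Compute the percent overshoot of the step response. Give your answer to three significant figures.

Dividing through by 7.44: denominator becomes s² + 5.148 s + 196.2.
So ω_n = √196.2 = 14.0 rad/s and ζ = 5.148/(2·14.0) = 0.184.
%OS = 100 e^{−πζ/√(1−ζ²)} with ζ = 0.184 gives 55.6%.

%OS ≈ 55.6%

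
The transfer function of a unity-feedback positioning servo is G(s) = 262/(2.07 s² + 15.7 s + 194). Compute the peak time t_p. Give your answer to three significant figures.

t_p ≈ 0.353 s

Dividing through by 2.07: denominator becomes s² + 7.585 s + 93.72.
So ω_n = √93.72 = 9.68 rad/s and ζ = 7.585/(2·9.68) = 0.392.
ω_d = 9.68·√(1 − 0.392²) = 8.91 rad/s. t_p = π/ω_d = 0.353 s.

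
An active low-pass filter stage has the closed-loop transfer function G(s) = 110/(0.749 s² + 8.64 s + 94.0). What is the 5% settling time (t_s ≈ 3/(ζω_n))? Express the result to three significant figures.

Dividing through by 0.749: denominator becomes s² + 11.54 s + 125.5.
So ω_n = √125.5 = 11.2 rad/s and ζ = 11.54/(2·11.2) = 0.515.
t_s ≈ 3/(ζω_n) = 0.520 s.

t_s ≈ 0.520 s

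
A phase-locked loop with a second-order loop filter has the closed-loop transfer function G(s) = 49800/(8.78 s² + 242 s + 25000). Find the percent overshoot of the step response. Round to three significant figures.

%OS ≈ 43.2%

Dividing through by 8.78: denominator becomes s² + 27.56 s + 2847.
So ω_n = √2847 = 53.4 rad/s and ζ = 27.56/(2·53.4) = 0.258.
%OS = 100·exp(−πζ/√(1−ζ²)) = 43.2%.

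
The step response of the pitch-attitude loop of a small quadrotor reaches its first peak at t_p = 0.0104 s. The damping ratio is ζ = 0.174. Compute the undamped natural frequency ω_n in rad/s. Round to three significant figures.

Peak time t_p = π/ω_d, so ω_d = π/t_p = π/0.0104 = 302 rad/s.
ω_n = ω_d/√(1−ζ²) = 302/√0.970 = 307 rad/s.

ω_n ≈ 307 rad/s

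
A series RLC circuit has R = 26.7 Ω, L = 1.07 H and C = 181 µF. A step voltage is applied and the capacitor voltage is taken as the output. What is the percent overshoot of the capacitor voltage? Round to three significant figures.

%OS ≈ 57.5%

For a series RLC circuit (capacitor voltage as output), ω_n = 1/√(LC) = 1/√(1.07 H · 181 µF) = 71.9 rad/s.
ζ = (R/2)·√(C/L) = (26.7/2)·√(181 µF/1.07 H) = 0.174.
%OS = 100·exp(−πζ/√(1−ζ²)) = 57.5%.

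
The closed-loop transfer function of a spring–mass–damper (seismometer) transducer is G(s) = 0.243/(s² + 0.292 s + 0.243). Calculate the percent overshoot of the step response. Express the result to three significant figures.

ω_n = √0.243 = 0.493 rad/s; ζ = 0.292/(2·0.493) = 0.296.
%OS = 100·exp(−πζ/√(1−ζ²)) = 37.8%.

%OS ≈ 37.8%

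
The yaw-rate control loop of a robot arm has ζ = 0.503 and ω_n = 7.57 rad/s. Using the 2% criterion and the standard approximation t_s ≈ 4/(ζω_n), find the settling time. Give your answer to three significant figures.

t_s ≈ 1.05 s

t_s ≈ 4/(ζω_n) = 4/(0.503 × 7.57) = 1.05 s.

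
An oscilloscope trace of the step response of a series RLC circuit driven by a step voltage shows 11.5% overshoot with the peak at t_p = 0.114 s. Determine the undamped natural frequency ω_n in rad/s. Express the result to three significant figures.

From the overshoot, ζ = −ln(OS)/√(π²+ln²(OS)) = 0.567.
From t_p = π/ω_d, ω_d = π/0.114 = 27.6 rad/s, so ω_n = ω_d/√(1−ζ²) = 33.5 rad/s.

ω_n ≈ 33.5 rad/s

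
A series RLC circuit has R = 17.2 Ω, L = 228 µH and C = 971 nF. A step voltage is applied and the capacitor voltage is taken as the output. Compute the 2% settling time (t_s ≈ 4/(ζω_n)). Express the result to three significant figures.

t_s ≈ 0.000106 s

For a series RLC circuit (capacitor voltage as output), ω_n = 1/√(LC) = 1/√(228 µH · 971 nF) = 67200 rad/s.
ζ = (R/2)·√(C/L) = (17.2/2)·√(971 nF/228 µH) = 0.561.
t_s ≈ 4/(ζω_n) = 0.000106 s.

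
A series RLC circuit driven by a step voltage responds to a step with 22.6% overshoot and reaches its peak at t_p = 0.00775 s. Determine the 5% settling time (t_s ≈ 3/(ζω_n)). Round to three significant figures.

t_s ≈ 0.0156 s

ζ from %OS: ζ = |ln 0.226|/√(π²+ln²0.226) = 0.428.
From t_p = π/ω_d, ω_d = π/0.00775 = 405 rad/s, so ω_n = ω_d/√(1−ζ²) = 448 rad/s.
t_s ≈ 3/(ζω_n) = 3/(0.428·448) = 0.0156 s.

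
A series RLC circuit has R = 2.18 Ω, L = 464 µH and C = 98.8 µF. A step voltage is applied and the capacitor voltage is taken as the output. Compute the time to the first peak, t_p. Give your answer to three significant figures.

For a series RLC circuit (capacitor voltage as output), ω_n = 1/√(LC) = 1/√(464 µH · 98.8 µF) = 4670 rad/s.
ζ = (R/2)·√(C/L) = (2.18/2)·√(98.8 µF/464 µH) = 0.503.
The damped frequency ω_d = ω_n√(1−ζ²) = 4040 rad/s. t_p = π/ω_d = 0.000778 s.

t_p ≈ 0.000778 s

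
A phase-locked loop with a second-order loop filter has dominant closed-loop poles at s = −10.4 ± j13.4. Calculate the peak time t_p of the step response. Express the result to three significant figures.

t_p ≈ 0.234 s

t_p = π/ω_d with ω_d = 13.4 (the imaginary part), so t_p = 0.234 s.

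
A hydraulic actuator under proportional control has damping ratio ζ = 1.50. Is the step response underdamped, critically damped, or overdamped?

overdamped

Since ζ = 1.50 > 1, the system is overdamped.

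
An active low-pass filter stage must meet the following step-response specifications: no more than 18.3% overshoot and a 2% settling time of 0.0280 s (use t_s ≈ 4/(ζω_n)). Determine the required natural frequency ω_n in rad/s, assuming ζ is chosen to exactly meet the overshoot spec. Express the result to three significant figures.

ω_n ≈ 300 rad/s

Inverting the overshoot relation: ζ = |ln 0.183|/√(π² + ln²0.183) = 0.476.
From t_s ≈ 4/(ζω_n): ω_n = 4/(ζ·t_s) = 4/(0.476·0.0280) = 300 rad/s.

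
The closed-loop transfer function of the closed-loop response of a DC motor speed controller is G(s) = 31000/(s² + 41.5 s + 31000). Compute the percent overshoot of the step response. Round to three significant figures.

Matching coefficients with s² + 2ζω_n s + ω_n² gives ω_n² = 31000 ⇒ ω_n = 176 rad/s, and ζ = 41.5/(2ω_n) = 0.118.
%OS = 100 e^{−πζ/√(1−ζ²)} with ζ = 0.118 gives 68.9%.

%OS ≈ 68.9%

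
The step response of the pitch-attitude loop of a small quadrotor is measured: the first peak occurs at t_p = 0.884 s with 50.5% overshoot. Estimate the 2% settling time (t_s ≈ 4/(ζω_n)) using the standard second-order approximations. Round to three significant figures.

t_s ≈ 5.18 s

From the overshoot, ζ = −ln(OS)/√(π²+ln²(OS)) = 0.213.
t_p = π/ω_d ⇒ ω_d = 3.55 rad/s; then ω_n = ω_d/√(1−ζ²) = 3.64 rad/s.
t_s ≈ 4/(ζω_n) = 4/(0.213·3.64) = 5.18 s.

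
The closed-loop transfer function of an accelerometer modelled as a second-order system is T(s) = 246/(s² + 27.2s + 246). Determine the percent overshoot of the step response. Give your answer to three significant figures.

Matching coefficients with s² + 2ζω_n s + ω_n² gives ω_n² = 246 ⇒ ω_n = 15.7 rad/s, and ζ = 27.2/(2ω_n) = 0.867.
%OS = 100·exp(−πζ/√(1−ζ²)) = 0.422%.

%OS ≈ 0.422%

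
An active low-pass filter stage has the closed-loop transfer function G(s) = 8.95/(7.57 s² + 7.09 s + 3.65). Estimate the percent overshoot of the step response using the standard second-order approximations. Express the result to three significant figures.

%OS ≈ 5.67%

Dividing through by 7.57: denominator becomes s² + 0.9366 s + 0.4822.
So ω_n = √0.4822 = 0.694 rad/s and ζ = 0.9366/(2·0.694) = 0.674.
Overshoot: exp(−π·0.674/√(1−0.674²)) = 0.0567, i.e. 5.67%.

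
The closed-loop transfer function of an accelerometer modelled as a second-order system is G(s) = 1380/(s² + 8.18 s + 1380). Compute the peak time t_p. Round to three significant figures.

ω_n = √1380 = 37.1 rad/s; ζ = 8.18/(2·37.1) = 0.110.
The damped frequency ω_d = ω_n√(1−ζ²) = 36.9 rad/s. Then t_p = π/ω_d = 0.0851 s.

t_p ≈ 0.0851 s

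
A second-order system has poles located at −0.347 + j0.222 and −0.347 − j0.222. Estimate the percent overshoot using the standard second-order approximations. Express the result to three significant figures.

%OS ≈ 0.737%

The poles are at −σ ± jω_d with σ = 0.347 and ω_d = 0.222, so ω_n = √(σ²+ω_d²) = 0.412 rad/s and ζ = σ/ω_n = 0.842.
Overshoot: exp(−π·0.842/√(1−0.842²)) = 0.00737, i.e. 0.737%.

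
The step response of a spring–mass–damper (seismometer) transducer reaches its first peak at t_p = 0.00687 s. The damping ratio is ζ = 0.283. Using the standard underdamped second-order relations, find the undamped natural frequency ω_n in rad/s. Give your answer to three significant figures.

Peak time t_p = π/ω_d, so ω_d = π/t_p = π/0.00687 = 457 rad/s.
ω_n = ω_d/√(1−ζ²) = 457/√0.920 = 477 rad/s.

ω_n ≈ 477 rad/s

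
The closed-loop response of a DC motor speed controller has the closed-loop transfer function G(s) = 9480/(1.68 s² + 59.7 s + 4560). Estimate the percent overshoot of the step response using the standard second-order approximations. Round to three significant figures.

%OS ≈ 32.0%

Dividing through by 1.68: denominator becomes s² + 35.54 s + 2714.
So ω_n = √2714 = 52.1 rad/s and ζ = 35.54/(2·52.1) = 0.341.
%OS = 100·exp(−πζ/√(1−ζ²)) = 32.0%.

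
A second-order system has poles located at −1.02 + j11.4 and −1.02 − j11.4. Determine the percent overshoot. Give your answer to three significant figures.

%OS ≈ 75.5%

|pole| = ω_n = √(1.02² + 11.4²) = 11.4 rad/s; ζ = cos θ = σ/ω_n = 0.0891.
%OS = 100 e^{−πζ/√(1−ζ²)} with ζ = 0.0891 gives 75.5%.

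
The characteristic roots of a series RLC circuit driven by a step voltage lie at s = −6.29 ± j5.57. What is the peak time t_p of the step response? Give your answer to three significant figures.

t_p ≈ 0.564 s

t_p = π/ω_d with ω_d = 5.57 (the imaginary part), so t_p = 0.564 s.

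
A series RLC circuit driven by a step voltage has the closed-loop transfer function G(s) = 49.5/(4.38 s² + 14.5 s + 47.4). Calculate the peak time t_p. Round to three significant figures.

Dividing through by 4.38: denominator becomes s² + 3.311 s + 10.82.
So ω_n = √10.82 = 3.29 rad/s and ζ = 3.311/(2·3.29) = 0.503.
The damped frequency ω_d = ω_n√(1−ζ²) = 2.84 rad/s. t_p = π/ω_d = 1.11 s.

t_p ≈ 1.11 s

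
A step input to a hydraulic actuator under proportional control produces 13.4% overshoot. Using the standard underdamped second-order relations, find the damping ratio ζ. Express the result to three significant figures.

From %OS = 100·exp(−πζ/√(1−ζ²)), invert to get ζ = −ln(OS)/√(π² + ln²(OS)) with OS = 0.134.
−ln 0.134 = 2.010, so ζ = 2.010/√(π² + 4.040) = 0.539.

ζ ≈ 0.539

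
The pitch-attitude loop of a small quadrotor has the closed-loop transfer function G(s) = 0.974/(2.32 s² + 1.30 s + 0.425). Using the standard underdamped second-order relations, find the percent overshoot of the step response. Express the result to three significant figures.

%OS ≈ 6.59%

Dividing through by 2.32: denominator becomes s² + 0.5603 s + 0.1832.
So ω_n = √0.1832 = 0.428 rad/s and ζ = 0.5603/(2·0.428) = 0.655.
%OS = 100 e^{−πζ/√(1−ζ²)} with ζ = 0.655 gives 6.59%.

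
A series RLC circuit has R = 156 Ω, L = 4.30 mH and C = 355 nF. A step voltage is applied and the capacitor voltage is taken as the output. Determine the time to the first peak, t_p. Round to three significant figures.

For a series RLC circuit (capacitor voltage as output), ω_n = 1/√(LC) = 1/√(4.30 mH · 355 nF) = 25600 rad/s.
ζ = (R/2)·√(C/L) = (156/2)·√(355 nF/4.30 mH) = 0.709.
The damped frequency ω_d = ω_n√(1−ζ²) = 18100 rad/s. t_p = π/ω_d = 0.000174 s.

t_p ≈ 0.000174 s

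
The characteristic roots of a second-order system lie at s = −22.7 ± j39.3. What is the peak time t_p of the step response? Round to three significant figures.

t_p ≈ 0.0799 s

t_p = π/ω_d with ω_d = 39.3 (the imaginary part), so t_p = 0.0799 s.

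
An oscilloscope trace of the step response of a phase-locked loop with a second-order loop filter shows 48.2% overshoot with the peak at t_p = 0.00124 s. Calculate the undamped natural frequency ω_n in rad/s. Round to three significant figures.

ω_n ≈ 2600 rad/s

The overshoot fixes ζ = −ln(OS)/√(π²+ln²(OS)) = 0.226.
t_p = π/ω_d ⇒ ω_d = 2530 rad/s; then ω_n = ω_d/√(1−ζ²) = 2600 rad/s.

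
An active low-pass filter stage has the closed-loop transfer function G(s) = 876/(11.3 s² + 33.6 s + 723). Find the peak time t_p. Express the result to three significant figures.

t_p ≈ 0.400 s

Dividing through by 11.3: denominator becomes s² + 2.973 s + 63.98.
So ω_n = √63.98 = 8.00 rad/s and ζ = 2.973/(2·8.00) = 0.186.
ω_d = 8.00·√(1 − 0.186²) = 7.86 rad/s. t_p = π/ω_d = 0.400 s.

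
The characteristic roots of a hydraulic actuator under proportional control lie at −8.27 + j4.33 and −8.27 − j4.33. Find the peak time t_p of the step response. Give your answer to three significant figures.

t_p = π/ω_d with ω_d = 4.33 (the imaginary part), so t_p = 0.726 s.

t_p ≈ 0.726 s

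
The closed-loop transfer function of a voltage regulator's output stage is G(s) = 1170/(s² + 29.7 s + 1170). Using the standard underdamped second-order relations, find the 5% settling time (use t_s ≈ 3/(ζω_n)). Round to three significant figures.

t_s ≈ 0.202 s

Matching coefficients with s² + 2ζω_n s + ω_n² gives ω_n² = 1170 ⇒ ω_n = 34.2 rad/s, and ζ = 29.7/(2ω_n) = 0.434.
t_s ≈ 3/(ζω_n) = 3/(0.434·34.2) = 0.202 s.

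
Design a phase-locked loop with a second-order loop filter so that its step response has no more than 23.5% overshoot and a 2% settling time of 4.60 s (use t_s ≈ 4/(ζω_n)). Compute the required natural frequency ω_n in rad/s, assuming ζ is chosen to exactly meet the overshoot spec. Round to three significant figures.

Inverting the overshoot relation: ζ = |ln 0.235|/√(π² + ln²0.235) = 0.419.
From t_s ≈ 4/(ζω_n): ω_n = 4/(ζ·t_s) = 4/(0.419·4.60) = 2.08 rad/s.

ω_n ≈ 2.08 rad/s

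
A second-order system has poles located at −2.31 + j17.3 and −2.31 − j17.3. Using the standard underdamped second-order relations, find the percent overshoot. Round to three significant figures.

The poles are at −σ ± jω_d with σ = 2.31 and ω_d = 17.3, so ω_n = √(σ²+ω_d²) = 17.5 rad/s and ζ = σ/ω_n = 0.132.
%OS = 100·exp(−πζ/√(1−ζ²)) = 65.7%.

%OS ≈ 65.7%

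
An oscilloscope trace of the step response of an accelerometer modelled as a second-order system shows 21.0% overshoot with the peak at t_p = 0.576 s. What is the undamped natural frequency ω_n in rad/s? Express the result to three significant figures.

From the overshoot, ζ = −ln(OS)/√(π²+ln²(OS)) = 0.445.
t_p = π/ω_d ⇒ ω_d = 5.45 rad/s; then ω_n = ω_d/√(1−ζ²) = 6.09 rad/s.

ω_n ≈ 6.09 rad/s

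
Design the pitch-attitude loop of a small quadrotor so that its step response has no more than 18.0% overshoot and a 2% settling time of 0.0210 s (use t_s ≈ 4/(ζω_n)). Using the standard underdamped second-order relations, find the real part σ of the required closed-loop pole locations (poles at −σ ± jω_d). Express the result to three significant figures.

The settling-time spec alone fixes σ = ζω_n = 4/t_s = 4/0.0210 = 190.
(Overshoot then fixes ζ = 0.479 and hence ω_d = σ·√(1−ζ²)/ζ = 349 rad/s.)

σ ≈ 190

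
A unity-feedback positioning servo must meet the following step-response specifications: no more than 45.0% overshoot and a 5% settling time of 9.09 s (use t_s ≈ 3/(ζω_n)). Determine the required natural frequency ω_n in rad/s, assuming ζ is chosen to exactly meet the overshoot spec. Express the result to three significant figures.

ω_n ≈ 1.34 rad/s

From %OS = 100·exp(−πζ/√(1−ζ²)), invert to get ζ = −ln(OS)/√(π² + ln²(OS)) with OS = 0.450.
−ln 0.450 = 0.7985, so ζ = 0.7985/√(π² + 0.6376) = 0.246.
Then ω_n = 3/(ζ t_s) = 3/(0.246 × 9.09) = 1.34 rad/s.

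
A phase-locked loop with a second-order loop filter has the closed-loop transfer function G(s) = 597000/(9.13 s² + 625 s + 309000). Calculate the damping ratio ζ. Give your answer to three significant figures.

ζ ≈ 0.186

Dividing through by 9.13: denominator becomes s² + 68.46 s + 33840.
So ω_n = √33840 = 184 rad/s and ζ = 68.46/(2·184) = 0.186.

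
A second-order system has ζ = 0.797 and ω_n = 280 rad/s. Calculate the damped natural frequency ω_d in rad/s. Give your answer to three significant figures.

ω_d ≈ 169 rad/s

ω_d = ω_n√(1−ζ²) = 280·√0.365 = 169 rad/s.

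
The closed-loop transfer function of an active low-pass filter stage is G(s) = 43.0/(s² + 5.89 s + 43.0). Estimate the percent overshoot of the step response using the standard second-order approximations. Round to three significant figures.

%OS ≈ 20.6%

Matching coefficients with s² + 2ζω_n s + ω_n² gives ω_n² = 43.0 ⇒ ω_n = 6.56 rad/s, and ζ = 5.89/(2ω_n) = 0.449.
Overshoot: exp(−π·0.449/√(1−0.449²)) = 0.206, i.e. 20.6%.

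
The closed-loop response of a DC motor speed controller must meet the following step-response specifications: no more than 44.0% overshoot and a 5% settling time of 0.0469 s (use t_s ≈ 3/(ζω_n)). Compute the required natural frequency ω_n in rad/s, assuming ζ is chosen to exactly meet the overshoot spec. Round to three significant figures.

ω_n ≈ 253 rad/s

ζ = −ln(OS)/√(π² + (ln OS)²). With OS = 0.440, ln OS = −0.8210 and ζ = 0.8210/3.247 = 0.253.
From t_s ≈ 3/(ζω_n): ω_n = 3/(ζ·t_s) = 3/(0.253·0.0469) = 253 rad/s.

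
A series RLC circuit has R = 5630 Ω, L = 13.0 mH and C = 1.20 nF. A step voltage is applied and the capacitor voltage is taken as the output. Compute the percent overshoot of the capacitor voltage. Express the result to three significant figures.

For a series RLC circuit (capacitor voltage as output), ω_n = 1/√(LC) = 1/√(13.0 mH · 1.20 nF) = 253000 rad/s.
ζ = (R/2)·√(C/L) = (5630/2)·√(1.20 nF/13.0 mH) = 0.855.
%OS = 100 e^{−πζ/√(1−ζ²)} with ζ = 0.855 gives 0.560%.

%OS ≈ 0.560%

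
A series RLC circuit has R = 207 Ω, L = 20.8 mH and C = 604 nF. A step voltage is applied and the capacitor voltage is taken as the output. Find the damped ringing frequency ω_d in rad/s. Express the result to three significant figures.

ω_d ≈ 7410 rad/s

For a series RLC circuit (capacitor voltage as output), ω_n = 1/√(LC) = 1/√(20.8 mH · 604 nF) = 8920 rad/s.
ζ = (R/2)·√(C/L) = (207/2)·√(604 nF/20.8 mH) = 0.558.
ω_d = ω_n√(1−ζ²) = 7410 rad/s.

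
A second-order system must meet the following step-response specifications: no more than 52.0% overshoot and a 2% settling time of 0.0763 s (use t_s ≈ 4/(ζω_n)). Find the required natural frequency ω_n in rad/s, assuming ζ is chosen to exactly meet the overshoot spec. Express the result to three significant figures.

ω_n ≈ 257 rad/s

ζ = −ln(OS)/√(π² + (ln OS)²). With OS = 0.520, ln OS = −0.6539 and ζ = 0.6539/3.209 = 0.204.
From t_s ≈ 4/(ζω_n): ω_n = 4/(ζ·t_s) = 4/(0.204·0.0763) = 257 rad/s.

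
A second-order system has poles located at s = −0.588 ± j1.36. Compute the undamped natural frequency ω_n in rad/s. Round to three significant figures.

ω_n ≈ 1.48 rad/s

The poles are at −σ ± jω_d with σ = 0.588 and ω_d = 1.36, so ω_n = √(σ²+ω_d²) = 1.48 rad/s and ζ = σ/ω_n = 0.397.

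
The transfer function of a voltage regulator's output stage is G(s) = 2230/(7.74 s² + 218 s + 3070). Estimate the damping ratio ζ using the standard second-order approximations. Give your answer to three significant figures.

ζ ≈ 0.707

Dividing through by 7.74: denominator becomes s² + 28.17 s + 396.6.
So ω_n = √396.6 = 19.9 rad/s and ζ = 28.17/(2·19.9) = 0.707.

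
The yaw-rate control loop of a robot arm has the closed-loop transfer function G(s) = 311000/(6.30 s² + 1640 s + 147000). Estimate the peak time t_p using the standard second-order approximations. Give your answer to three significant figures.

Dividing through by 6.30: denominator becomes s² + 260.3 s + 23330.
So ω_n = √23330 = 153 rad/s and ζ = 260.3/(2·153) = 0.852.
The damped frequency ω_d = ω_n√(1−ζ²) = 80.0 rad/s. t_p = π/ω_d = 0.0393 s.

t_p ≈ 0.0393 s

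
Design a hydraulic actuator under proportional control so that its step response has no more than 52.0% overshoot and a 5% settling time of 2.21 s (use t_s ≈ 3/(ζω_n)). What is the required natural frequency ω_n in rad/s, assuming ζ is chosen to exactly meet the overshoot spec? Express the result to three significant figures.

Inverting the overshoot relation: ζ = |ln 0.520|/√(π² + ln²0.520) = 0.204.
From t_s ≈ 3/(ζω_n): ω_n = 3/(ζ·t_s) = 3/(0.204·2.21) = 6.66 rad/s.

ω_n ≈ 6.66 rad/s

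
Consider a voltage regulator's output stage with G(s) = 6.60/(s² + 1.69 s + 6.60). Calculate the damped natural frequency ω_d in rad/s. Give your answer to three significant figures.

Matching coefficients with s² + 2ζω_n s + ω_n² gives ω_n² = 6.60 ⇒ ω_n = 2.57 rad/s, and ζ = 1.69/(2ω_n) = 0.329.
ω_d = 2.57·√(1 − 0.329²) = 2.43 rad/s.

ω_d ≈ 2.43 rad/s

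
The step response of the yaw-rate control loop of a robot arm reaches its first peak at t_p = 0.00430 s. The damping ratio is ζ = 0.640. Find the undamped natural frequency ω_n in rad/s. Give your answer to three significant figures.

Peak time t_p = π/ω_d, so ω_d = π/t_p = π/0.00430 = 731 rad/s.
ω_n = ω_d/√(1−ζ²) = 731/√0.590 = 951 rad/s.

ω_n ≈ 951 rad/s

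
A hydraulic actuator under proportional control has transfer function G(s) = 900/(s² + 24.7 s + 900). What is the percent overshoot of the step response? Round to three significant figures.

Comparing the denominator to s² + 2ζω_n s + ω_n²: ω_n = √900 = 30.0 rad/s, and 2ζω_n = 24.7 so ζ = 24.7/(2·30.0) = 0.412.
%OS = 100·exp(−πζ/√(1−ζ²)) = 24.2%.

%OS ≈ 24.2%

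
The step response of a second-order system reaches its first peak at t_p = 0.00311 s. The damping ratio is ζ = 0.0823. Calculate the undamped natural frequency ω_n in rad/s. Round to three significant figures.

Peak time t_p = π/ω_d, so ω_d = π/t_p = π/0.00311 = 1010 rad/s.
ω_n = ω_d/√(1−ζ²) = 1010/√0.993 = 1010 rad/s.

ω_n ≈ 1010 rad/s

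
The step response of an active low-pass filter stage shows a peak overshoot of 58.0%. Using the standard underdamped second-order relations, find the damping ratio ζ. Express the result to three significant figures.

ζ ≈ 0.171

From %OS = 100·exp(−πζ/√(1−ζ²)), invert to get ζ = −ln(OS)/√(π² + ln²(OS)) with OS = 0.580.
−ln 0.580 = 0.5447, so ζ = 0.5447/√(π² + 0.2967) = 0.171.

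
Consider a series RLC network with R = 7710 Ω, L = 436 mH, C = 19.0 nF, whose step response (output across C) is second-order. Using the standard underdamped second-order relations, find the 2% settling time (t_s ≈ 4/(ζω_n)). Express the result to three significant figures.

t_s ≈ 0.000452 s

For a series RLC circuit (capacitor voltage as output), ω_n = 1/√(LC) = 1/√(436 mH · 19.0 nF) = 11000 rad/s.
ζ = (R/2)·√(C/L) = (7710/2)·√(19.0 nF/436 mH) = 0.805.
t_s ≈ 4/(ζω_n) = 0.000452 s.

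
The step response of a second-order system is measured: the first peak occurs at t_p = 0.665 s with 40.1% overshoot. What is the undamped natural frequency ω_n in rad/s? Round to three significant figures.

ω_n ≈ 4.92 rad/s

From the overshoot, ζ = −ln(OS)/√(π²+ln²(OS)) = 0.279.
t_p = π/ω_d ⇒ ω_d = 4.72 rad/s; then ω_n = ω_d/√(1−ζ²) = 4.92 rad/s.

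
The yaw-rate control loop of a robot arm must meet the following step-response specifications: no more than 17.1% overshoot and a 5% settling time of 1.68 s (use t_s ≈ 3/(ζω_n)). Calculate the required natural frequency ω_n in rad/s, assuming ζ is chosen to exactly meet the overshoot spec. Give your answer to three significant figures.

ω_n ≈ 3.64 rad/s

Inverting the overshoot relation: ζ = |ln 0.171|/√(π² + ln²0.171) = 0.490.
From t_s ≈ 3/(ζω_n): ω_n = 3/(ζ·t_s) = 3/(0.490·1.68) = 3.64 rad/s.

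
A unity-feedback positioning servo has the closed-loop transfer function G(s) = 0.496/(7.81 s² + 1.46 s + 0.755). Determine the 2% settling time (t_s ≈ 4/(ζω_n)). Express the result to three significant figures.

t_s ≈ 42.8 s

Dividing through by 7.81: denominator becomes s² + 0.1869 s + 0.09667.
So ω_n = √0.09667 = 0.311 rad/s and ζ = 0.1869/(2·0.311) = 0.301.
t_s ≈ 4/(ζω_n) = 42.8 s.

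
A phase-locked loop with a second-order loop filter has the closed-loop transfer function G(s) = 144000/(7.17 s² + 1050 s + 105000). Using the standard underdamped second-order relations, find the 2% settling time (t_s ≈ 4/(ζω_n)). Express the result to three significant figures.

t_s ≈ 0.0546 s

Dividing through by 7.17: denominator becomes s² + 146.4 s + 14640.
So ω_n = √14640 = 121 rad/s and ζ = 146.4/(2·121) = 0.605.
t_s ≈ 4/(ζω_n) = 0.0546 s.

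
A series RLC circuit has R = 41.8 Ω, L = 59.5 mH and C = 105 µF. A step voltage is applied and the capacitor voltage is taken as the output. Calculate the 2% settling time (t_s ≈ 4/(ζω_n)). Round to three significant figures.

t_s ≈ 0.0114 s

For a series RLC circuit (capacitor voltage as output), ω_n = 1/√(LC) = 1/√(59.5 mH · 105 µF) = 400 rad/s.
ζ = (R/2)·√(C/L) = (41.8/2)·√(105 µF/59.5 mH) = 0.878.
t_s ≈ 4/(ζω_n) = 0.0114 s.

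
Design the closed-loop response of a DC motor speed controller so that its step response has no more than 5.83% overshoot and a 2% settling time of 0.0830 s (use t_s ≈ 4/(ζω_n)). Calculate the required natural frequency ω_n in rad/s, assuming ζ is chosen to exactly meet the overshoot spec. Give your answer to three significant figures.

ω_n ≈ 71.8 rad/s

From %OS = 100·exp(−πζ/√(1−ζ²)), invert to get ζ = −ln(OS)/√(π² + ln²(OS)) with OS = 0.0583.
−ln 0.0583 = 2.842, so ζ = 2.842/√(π² + 8.078) = 0.671.
From t_s ≈ 4/(ζω_n): ω_n = 4/(ζ·t_s) = 4/(0.671·0.0830) = 71.8 rad/s.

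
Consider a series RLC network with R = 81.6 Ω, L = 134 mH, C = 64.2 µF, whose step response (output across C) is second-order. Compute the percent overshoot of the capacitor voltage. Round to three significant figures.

%OS ≈ 0.196%

For a series RLC circuit (capacitor voltage as output), ω_n = 1/√(LC) = 1/√(134 mH · 64.2 µF) = 341 rad/s.
ζ = (R/2)·√(C/L) = (81.6/2)·√(64.2 µF/134 mH) = 0.893.
%OS = 100 e^{−πζ/√(1−ζ²)} with ζ = 0.893 gives 0.196%.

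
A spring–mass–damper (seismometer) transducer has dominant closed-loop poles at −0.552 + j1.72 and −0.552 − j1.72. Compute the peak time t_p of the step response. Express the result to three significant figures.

t_p ≈ 1.83 s

t_p = π/ω_d with ω_d = 1.72 (the imaginary part), so t_p = 1.83 s.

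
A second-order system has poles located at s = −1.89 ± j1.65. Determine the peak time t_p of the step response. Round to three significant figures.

t_p ≈ 1.90 s

t_p = π/ω_d with ω_d = 1.65 (the imaginary part), so t_p = 1.90 s.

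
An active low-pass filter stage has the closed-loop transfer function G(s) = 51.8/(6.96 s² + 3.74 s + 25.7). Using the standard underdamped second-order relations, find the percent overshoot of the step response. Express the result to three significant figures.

%OS ≈ 64.2%

Dividing through by 6.96: denominator becomes s² + 0.5374 s + 3.693.
So ω_n = √3.693 = 1.92 rad/s and ζ = 0.5374/(2·1.92) = 0.140.
%OS = 100·exp(−πζ/√(1−ζ²)) = 64.2%.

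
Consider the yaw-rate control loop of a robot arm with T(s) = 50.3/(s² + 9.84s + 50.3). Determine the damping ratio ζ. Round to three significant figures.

ζ ≈ 0.694

Comparing the denominator to s² + 2ζω_n s + ω_n²: ω_n = √50.3 = 7.09 rad/s, and 2ζω_n = 9.84 so ζ = 9.84/(2·7.09) = 0.694.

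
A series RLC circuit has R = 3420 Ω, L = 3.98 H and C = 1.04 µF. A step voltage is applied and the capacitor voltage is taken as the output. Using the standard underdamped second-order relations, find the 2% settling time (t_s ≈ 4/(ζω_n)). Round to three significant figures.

t_s ≈ 0.00931 s

For a series RLC circuit (capacitor voltage as output), ω_n = 1/√(LC) = 1/√(3.98 H · 1.04 µF) = 492 rad/s.
ζ = (R/2)·√(C/L) = (3420/2)·√(1.04 µF/3.98 H) = 0.874.
t_s ≈ 4/(ζω_n) = 0.00931 s.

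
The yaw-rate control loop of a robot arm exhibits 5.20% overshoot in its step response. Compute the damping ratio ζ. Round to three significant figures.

ζ ≈ 0.685

From %OS = 100·exp(−πζ/√(1−ζ²)), invert to get ζ = −ln(OS)/√(π² + ln²(OS)) with OS = 0.0520.
−ln 0.0520 = 2.957, so ζ = 2.957/√(π² + 8.741) = 0.685.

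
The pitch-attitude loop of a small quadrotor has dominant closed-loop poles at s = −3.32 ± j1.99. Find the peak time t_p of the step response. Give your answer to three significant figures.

t_p ≈ 1.58 s

t_p = π/ω_d with ω_d = 1.99 (the imaginary part), so t_p = 1.58 s.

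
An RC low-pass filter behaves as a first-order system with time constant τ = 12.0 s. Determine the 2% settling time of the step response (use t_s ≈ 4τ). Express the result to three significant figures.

t_s ≈ 4τ = 48.0 s.

t_s ≈ 48.0 s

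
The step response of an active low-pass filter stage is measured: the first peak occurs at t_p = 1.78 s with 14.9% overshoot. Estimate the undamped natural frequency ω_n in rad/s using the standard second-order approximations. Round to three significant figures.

ω_n ≈ 2.06 rad/s

ζ from %OS: ζ = |ln 0.149|/√(π²+ln²0.149) = 0.518.
t_p = π/ω_d ⇒ ω_d = 1.76 rad/s; then ω_n = ω_d/√(1−ζ²) = 2.06 rad/s.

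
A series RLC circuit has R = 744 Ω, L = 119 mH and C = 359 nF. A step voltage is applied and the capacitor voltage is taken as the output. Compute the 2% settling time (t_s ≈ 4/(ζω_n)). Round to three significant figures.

For a series RLC circuit (capacitor voltage as output), ω_n = 1/√(LC) = 1/√(119 mH · 359 nF) = 4840 rad/s.
ζ = (R/2)·√(C/L) = (744/2)·√(359 nF/119 mH) = 0.646.
t_s ≈ 4/(ζω_n) = 0.00128 s.

t_s ≈ 0.00128 s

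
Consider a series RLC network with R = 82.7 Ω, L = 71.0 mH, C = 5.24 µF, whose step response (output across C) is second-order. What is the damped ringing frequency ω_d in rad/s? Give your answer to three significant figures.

ω_d ≈ 1530 rad/s

For a series RLC circuit (capacitor voltage as output), ω_n = 1/√(LC) = 1/√(71.0 mH · 5.24 µF) = 1640 rad/s.
ζ = (R/2)·√(C/L) = (82.7/2)·√(5.24 µF/71.0 mH) = 0.355.
ω_d = 1640·√(1 − 0.355²) = 1530 rad/s.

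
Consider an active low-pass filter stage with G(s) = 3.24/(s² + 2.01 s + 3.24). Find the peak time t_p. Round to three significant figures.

t_p ≈ 2.10 s

ω_n = √3.24 = 1.80 rad/s; ζ = 2.01/(2·1.80) = 0.558.
ω_d = ω_n√(1−ζ²) = 1.49 rad/s. Then t_p = π/ω_d = 2.10 s.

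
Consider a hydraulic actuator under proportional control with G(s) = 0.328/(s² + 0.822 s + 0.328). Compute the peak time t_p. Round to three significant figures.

ω_n = √0.328 = 0.573 rad/s; ζ = 0.822/(2·0.573) = 0.718.
ω_d = 0.573·√(1 − 0.718²) = 0.399 rad/s. Then t_p = π/ω_d = 7.88 s.

t_p ≈ 7.88 s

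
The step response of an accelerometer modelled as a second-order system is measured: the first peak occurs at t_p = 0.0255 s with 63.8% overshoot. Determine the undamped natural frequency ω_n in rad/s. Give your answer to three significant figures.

ω_n ≈ 124 rad/s

From the overshoot, ζ = −ln(OS)/√(π²+ln²(OS)) = 0.142.
t_p = π/ω_d ⇒ ω_d = 123 rad/s; then ω_n = ω_d/√(1−ζ²) = 124 rad/s.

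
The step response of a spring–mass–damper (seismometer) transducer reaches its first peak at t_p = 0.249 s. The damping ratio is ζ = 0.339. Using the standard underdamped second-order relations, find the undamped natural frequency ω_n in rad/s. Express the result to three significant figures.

ω_n ≈ 13.4 rad/s

Peak time t_p = π/ω_d, so ω_d = π/t_p = π/0.249 = 12.6 rad/s.
ω_n = ω_d/√(1−ζ²) = 12.6/√0.885 = 13.4 rad/s.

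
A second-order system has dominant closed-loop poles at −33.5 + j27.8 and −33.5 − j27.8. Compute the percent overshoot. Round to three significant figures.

%OS ≈ 2.27%

|pole| = ω_n = √(33.5² + 27.8²) = 43.5 rad/s; ζ = cos θ = σ/ω_n = 0.770.
%OS = 100 e^{−πζ/√(1−ζ²)} with ζ = 0.770 gives 2.27%.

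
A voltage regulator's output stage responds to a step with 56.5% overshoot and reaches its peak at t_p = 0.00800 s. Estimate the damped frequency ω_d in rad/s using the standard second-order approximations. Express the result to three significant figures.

t_p = π/ω_d, so ω_d = π/0.00800 = 393 rad/s.

ω_d ≈ 393 rad/s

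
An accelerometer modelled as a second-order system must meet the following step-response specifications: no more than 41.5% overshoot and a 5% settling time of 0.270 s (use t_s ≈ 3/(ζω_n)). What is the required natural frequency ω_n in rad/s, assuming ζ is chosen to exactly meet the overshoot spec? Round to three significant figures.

ω_n ≈ 41.2 rad/s

ζ = −ln(OS)/√(π² + (ln OS)²). With OS = 0.415, ln OS = −0.8795 and ζ = 0.8795/3.262 = 0.270.
Then ω_n = 3/(ζ t_s) = 3/(0.270 × 0.270) = 41.2 rad/s.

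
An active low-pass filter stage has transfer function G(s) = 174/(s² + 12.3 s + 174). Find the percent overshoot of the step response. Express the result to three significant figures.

Matching coefficients with s² + 2ζω_n s + ω_n² gives ω_n² = 174 ⇒ ω_n = 13.2 rad/s, and ζ = 12.3/(2ω_n) = 0.466.
%OS = 100·exp(−πζ/√(1−ζ²)) = 19.1%.

%OS ≈ 19.1%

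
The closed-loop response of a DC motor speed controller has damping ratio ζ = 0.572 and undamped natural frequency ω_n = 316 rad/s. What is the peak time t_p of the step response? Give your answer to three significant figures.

The damped frequency is ω_d = ω_n√(1−ζ²) = 316·√(1−0.327) = 259 rad/s.
Peak time t_p = π/ω_d = π/259 = 0.0121 s.

t_p ≈ 0.0121 s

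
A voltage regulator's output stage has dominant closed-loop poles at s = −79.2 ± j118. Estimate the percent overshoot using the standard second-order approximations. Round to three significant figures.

%OS ≈ 12.1%

With σ = 79.2, ω_d = 118: ω_n = √(σ²+ω_d²) = 142 rad/s, ζ = σ/ω_n = 0.557.
%OS = 100 e^{−πζ/√(1−ζ²)} with ζ = 0.557 gives 12.1%.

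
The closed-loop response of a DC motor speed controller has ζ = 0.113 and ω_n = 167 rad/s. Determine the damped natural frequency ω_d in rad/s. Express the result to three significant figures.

ω_d = ω_n√(1−ζ²) = 167·√0.987 = 166 rad/s.

ω_d ≈ 166 rad/s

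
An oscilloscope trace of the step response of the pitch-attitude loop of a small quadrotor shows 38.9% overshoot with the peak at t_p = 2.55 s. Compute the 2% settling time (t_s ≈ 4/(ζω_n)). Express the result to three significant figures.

The overshoot fixes ζ = −ln(OS)/√(π²+ln²(OS)) = 0.288.
t_p = π/ω_d ⇒ ω_d = 1.23 rad/s; then ω_n = ω_d/√(1−ζ²) = 1.29 rad/s.
t_s ≈ 4/(ζω_n) = 4/(0.288·1.29) = 10.8 s.

t_s ≈ 10.8 s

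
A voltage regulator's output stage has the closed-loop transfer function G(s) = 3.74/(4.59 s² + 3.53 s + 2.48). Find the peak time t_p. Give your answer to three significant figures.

t_p ≈ 5.01 s

Dividing through by 4.59: denominator becomes s² + 0.7691 s + 0.5403.
So ω_n = √0.5403 = 0.735 rad/s and ζ = 0.7691/(2·0.735) = 0.523.
The damped frequency ω_d = ω_n√(1−ζ²) = 0.626 rad/s. t_p = π/ω_d = 5.01 s.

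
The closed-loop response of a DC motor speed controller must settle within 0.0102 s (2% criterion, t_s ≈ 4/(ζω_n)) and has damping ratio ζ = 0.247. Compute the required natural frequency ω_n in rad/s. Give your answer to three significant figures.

Rearranging t_s ≈ 4/(ζω_n) gives ω_n = 4/(ζ·t_s) = 4/(0.247 × 0.0102) = 1590 rad/s.

ω_n ≈ 1590 rad/s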